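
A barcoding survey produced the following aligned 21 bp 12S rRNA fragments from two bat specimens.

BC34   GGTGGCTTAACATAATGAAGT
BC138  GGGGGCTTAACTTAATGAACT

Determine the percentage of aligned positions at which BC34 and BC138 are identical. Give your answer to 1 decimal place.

Differing sites — 3:T/G; 12:A/T; 20:G/C.
18 of the 21 sites match, so the percent identity is 18/21 × 100 = 85.7%.

85.7%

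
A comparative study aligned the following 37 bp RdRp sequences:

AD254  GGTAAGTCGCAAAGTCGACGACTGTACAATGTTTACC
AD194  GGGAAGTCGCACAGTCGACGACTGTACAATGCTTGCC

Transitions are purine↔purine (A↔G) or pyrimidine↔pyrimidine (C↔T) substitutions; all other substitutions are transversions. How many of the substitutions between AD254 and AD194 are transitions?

Differing sites — 3:T/G (Tv); 12:A/C (Tv); 32:T/C (Ti); 35:A/G (Ti).
Of the 4 differences, 2 transitions and 2 transversions, so the answer is 2.

2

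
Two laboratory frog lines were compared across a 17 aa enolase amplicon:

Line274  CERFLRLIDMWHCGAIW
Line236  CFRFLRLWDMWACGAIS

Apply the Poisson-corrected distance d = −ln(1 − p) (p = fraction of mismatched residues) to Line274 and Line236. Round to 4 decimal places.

Mismatches occur at site 2 (E→F), site 8 (I→W), site 12 (H→A), site 17 (W→S).
p = 4/17 = 0.235294.
d = −ln(1 − 0.235294) = −ln(0.764706) = 0.2683.

0.2683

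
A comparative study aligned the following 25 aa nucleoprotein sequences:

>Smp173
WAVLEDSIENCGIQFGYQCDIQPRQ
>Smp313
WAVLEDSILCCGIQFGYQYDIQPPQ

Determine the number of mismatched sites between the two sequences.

4

Mismatches occur at site 9 (E↔L), site 10 (N↔C), site 19 (C↔Y), site 24 (R↔P).
That gives 4 mismatches out of 25 aligned sites, so the Hamming distance is 4.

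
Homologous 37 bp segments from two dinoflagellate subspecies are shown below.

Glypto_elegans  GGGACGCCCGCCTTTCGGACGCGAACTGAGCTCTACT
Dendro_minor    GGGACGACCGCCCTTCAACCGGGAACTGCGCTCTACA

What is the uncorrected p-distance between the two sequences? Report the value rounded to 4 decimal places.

Differing sites — 7:C/A; 13:T/C; 17:G/A; 18:G/A; 19:A/C; 22:C/G; 29:A/C; 37:T/A.
There are 8 differences over 37 sites, so p = 8/37 = 0.2162.

0.2162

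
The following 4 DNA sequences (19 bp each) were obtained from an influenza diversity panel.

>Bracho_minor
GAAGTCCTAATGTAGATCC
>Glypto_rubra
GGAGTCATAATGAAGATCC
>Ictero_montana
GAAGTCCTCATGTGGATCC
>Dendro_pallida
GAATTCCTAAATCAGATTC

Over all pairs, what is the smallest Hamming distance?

Pairwise Hamming distances:
  Bracho_minor vs Glypto_rubra: 3
  Bracho_minor vs Ictero_montana: 2
  Bracho_minor vs Dendro_pallida: 5
  Glypto_rubra vs Ictero_montana: 5
  Glypto_rubra vs Dendro_pallida: 7
  Ictero_montana vs Dendro_pallida: 7
The smallest is 2, between Bracho_minor and Ictero_montana.

2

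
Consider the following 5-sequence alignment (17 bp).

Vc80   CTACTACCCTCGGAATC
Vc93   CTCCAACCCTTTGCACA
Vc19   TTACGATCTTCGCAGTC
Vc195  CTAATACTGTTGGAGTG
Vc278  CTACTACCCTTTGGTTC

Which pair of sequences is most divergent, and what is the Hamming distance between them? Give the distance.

Pairwise Hamming distances:
  Vc80 vs Vc93: 7
  Vc80 vs Vc19: 6
  Vc80 vs Vc195: 6
  Vc80 vs Vc278: 4
  Vc93 vs Vc19: 12
  Vc93 vs Vc195: 10
  Vc93 vs Vc278: 6
  Vc19 vs Vc195: 9
  Vc19 vs Vc278: 9
  Vc195 vs Vc278: 7
The largest is 12, between Vc93 and Vc19.

12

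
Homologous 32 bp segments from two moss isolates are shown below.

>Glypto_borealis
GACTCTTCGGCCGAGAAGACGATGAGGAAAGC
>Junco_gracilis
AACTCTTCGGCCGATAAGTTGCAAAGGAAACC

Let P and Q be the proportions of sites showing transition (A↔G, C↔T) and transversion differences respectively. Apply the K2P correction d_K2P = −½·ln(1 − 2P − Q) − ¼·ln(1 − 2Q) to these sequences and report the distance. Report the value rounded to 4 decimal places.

The sequences differ at positions 1 (G/A, transition), 15 (G/T, transversion), 19 (A/T, transversion), 20 (C/T, transition), 22 (A/C, transversion), 23 (T/A, transversion), 24 (G/A, transition), 31 (G/C, transversion).
Of the 8 differences, 3 transitions and 5 transversions over 32 sites: P = 3/32 = 0.093750, Q = 5/32 = 0.156250.
d = −0.5·ln(0.656250) − 0.25·ln(0.687500) = −0.5·(-0.421213) − 0.25·(-0.374693) = 0.3043.

0.3043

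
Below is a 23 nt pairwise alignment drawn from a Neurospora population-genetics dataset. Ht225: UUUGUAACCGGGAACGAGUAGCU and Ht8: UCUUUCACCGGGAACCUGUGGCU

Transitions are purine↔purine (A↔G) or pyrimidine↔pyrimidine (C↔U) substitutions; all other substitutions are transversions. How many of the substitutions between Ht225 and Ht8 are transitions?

Differing sites — 2:U/C (Ti); 4:G/U (Tv); 6:A/C (Tv); 16:G/C (Tv); 17:A/U (Tv); 20:A/G (Ti).
Of the 6 differences, 2 transitions and 4 transversions, so the answer is 2.

2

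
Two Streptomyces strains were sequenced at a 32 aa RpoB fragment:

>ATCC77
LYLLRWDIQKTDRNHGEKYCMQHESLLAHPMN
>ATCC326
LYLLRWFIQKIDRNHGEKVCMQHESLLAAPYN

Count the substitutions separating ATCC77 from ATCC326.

5

Differing sites — 7:D/F; 11:T/I; 19:Y/V; 29:H/A; 31:M/Y.
That gives 5 mismatches out of 32 aligned sites, so the Hamming distance is 5.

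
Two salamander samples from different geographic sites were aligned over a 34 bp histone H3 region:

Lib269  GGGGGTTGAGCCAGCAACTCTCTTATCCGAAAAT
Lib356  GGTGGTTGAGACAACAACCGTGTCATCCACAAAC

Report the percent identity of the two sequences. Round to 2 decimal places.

70.59%

Mismatches occur at site 3 (G/T), site 11 (C/A), site 14 (G/A), site 19 (T/C), site 20 (C/G), site 22 (C/G), site 24 (T/C), site 29 (G/A), site 30 (A/C), site 34 (T/C).
24 of the 34 sites match, so the percent identity is 24/34 × 100 = 70.59%.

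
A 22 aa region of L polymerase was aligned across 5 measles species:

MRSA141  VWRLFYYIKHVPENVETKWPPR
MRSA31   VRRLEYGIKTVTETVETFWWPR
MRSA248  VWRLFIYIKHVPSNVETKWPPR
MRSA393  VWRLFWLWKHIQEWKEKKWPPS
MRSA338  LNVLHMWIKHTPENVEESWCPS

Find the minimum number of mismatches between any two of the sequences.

Pairwise Hamming distances:
  MRSA141 vs MRSA31: 8
  MRSA141 vs MRSA248: 2
  MRSA141 vs MRSA393: 9
  MRSA141 vs MRSA338: 11
  MRSA31 vs MRSA248: 10
  MRSA31 vs MRSA393: 14
  MRSA31 vs MRSA338: 14
  MRSA248 vs MRSA393: 10
  MRSA248 vs MRSA338: 12
  MRSA393 vs MRSA338: 14
The smallest is 2, between MRSA141 and MRSA248.

2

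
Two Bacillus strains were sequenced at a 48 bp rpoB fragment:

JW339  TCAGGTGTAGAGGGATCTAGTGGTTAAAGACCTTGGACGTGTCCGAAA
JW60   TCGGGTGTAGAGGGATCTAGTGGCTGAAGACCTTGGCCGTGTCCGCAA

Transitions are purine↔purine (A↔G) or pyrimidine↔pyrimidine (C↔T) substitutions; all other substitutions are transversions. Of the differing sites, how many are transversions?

Differing sites — 3:A/G (Ti); 24:T/C (Ti); 26:A/G (Ti); 37:A/C (Tv); 46:A/C (Tv).
Of the 5 differences, 3 transitions and 2 transversions, so the answer is 2.

2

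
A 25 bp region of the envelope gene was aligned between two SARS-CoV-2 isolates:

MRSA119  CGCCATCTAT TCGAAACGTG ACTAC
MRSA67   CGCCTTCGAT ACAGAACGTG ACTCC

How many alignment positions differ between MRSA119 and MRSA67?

6

Differing sites — 5:A/T; 8:T/G; 11:T/A; 13:G/A; 14:A/G; 24:A/C.
That gives 6 mismatches out of 25 aligned sites, so the Hamming distance is 6.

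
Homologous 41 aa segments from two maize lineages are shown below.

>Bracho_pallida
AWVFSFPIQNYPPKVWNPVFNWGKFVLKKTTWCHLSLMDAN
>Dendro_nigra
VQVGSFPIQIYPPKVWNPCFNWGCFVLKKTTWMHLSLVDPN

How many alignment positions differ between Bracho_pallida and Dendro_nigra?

9

Mismatches occur at site 1 (A/V), site 2 (W/Q), site 4 (F/G), site 10 (N/I), site 19 (V/C), site 24 (K/C), site 33 (C/M), site 38 (M/V), site 40 (A/P).
That gives 9 mismatches out of 41 aligned sites, so the Hamming distance is 9.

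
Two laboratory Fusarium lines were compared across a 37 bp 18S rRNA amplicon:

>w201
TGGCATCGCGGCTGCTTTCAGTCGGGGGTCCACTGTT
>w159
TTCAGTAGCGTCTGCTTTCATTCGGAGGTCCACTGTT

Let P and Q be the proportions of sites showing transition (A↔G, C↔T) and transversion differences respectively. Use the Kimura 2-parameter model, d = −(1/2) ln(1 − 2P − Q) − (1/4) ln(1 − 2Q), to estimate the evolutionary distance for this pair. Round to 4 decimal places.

Differing sites — 2:G/T (Tv); 3:G/C (Tv); 4:C/A (Tv); 5:A/G (Ti); 7:C/A (Tv); 11:G/T (Tv); 21:G/T (Tv); 26:G/A (Ti).
Of the 8 differences, 2 transitions and 6 transversions over 37 sites: P = 2/37 = 0.054054, Q = 6/37 = 0.162162.
d = −0.5·ln(0.729730) − 0.25·ln(0.675676) = −0.5·(-0.315081) − 0.25·(-0.392042) = 0.2556.

0.2556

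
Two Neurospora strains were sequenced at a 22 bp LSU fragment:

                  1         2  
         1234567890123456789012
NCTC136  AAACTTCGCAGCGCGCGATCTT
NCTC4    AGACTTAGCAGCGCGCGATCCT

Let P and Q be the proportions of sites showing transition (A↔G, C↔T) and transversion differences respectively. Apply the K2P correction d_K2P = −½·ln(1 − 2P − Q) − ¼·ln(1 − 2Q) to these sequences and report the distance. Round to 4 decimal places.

0.1527

Mismatches occur at site 2 (A↔G, transition), site 7 (C↔A, transversion), site 21 (T↔C, transition).
Of the 3 differences, 2 transitions and 1 transversion over 22 sites: P = 2/22 = 0.090909, Q = 1/22 = 0.045455.
d = −0.5·ln(0.772727) − 0.25·ln(0.909090) = −0.5·(-0.257829) − 0.25·(-0.095311) = 0.1527.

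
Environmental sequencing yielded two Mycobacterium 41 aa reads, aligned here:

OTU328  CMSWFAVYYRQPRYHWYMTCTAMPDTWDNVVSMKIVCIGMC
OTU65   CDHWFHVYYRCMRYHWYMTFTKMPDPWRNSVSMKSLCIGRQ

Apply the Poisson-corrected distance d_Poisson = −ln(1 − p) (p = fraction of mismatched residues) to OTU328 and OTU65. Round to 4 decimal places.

Mismatches occur at site 2 (M→D), site 3 (S→H), site 6 (A→H), site 11 (Q→C), site 12 (P→M), site 20 (C→F), site 22 (A→K), site 26 (T→P), site 28 (D→R), site 30 (V→S), site 35 (I→S), site 36 (V→L), site 40 (M→R), site 41 (C→Q).
p = 14/41 = 0.341463.
d = −ln(1 − 0.341463) = −ln(0.658537) = 0.4177.

0.4177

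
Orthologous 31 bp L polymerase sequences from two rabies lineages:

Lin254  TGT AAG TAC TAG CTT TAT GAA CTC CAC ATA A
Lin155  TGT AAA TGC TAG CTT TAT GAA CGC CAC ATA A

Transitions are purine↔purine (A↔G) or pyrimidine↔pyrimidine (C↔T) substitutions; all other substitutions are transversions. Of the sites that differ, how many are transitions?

2

The sequences differ at positions 6 (G/A, transition), 8 (A/G, transition), 23 (T/G, transversion).
Of the 3 differences, 2 transitions and 1 transversion, so the answer is 2.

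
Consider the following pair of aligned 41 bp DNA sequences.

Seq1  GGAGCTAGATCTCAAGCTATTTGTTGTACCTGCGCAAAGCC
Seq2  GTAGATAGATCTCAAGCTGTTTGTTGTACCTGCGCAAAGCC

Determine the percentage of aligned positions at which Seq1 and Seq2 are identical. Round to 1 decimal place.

92.7%

Differing sites — 2:G/T; 5:C/A; 19:A/G.
38 of the 41 sites match, so the percent identity is 38/41 × 100 = 92.7%.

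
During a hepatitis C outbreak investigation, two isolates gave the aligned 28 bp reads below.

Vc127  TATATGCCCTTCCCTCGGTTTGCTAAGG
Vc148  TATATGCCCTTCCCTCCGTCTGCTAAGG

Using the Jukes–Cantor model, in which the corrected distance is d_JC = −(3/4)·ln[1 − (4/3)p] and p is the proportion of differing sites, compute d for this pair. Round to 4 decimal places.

The sequences differ at positions 17 (G/C), 20 (T/C).
p = 2/28 = 0.071429.
d = −0.75 · ln(1 − (4/3)·0.071429) = −0.75 · ln(0.904761) = −0.75 · (-0.100084) = 0.0751.

0.0751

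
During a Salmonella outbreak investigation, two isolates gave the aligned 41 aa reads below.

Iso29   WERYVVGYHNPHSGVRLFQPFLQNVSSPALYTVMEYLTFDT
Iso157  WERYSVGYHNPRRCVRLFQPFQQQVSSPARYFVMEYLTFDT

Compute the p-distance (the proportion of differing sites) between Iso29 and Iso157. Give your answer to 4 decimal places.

Mismatches occur at site 5 (V→S), site 12 (H→R), site 13 (S→R), site 14 (G→C), site 22 (L→Q), site 24 (N→Q), site 30 (L→R), site 32 (T→F).
There are 8 differences over 41 sites, so p = 8/41 = 0.1951.

0.1951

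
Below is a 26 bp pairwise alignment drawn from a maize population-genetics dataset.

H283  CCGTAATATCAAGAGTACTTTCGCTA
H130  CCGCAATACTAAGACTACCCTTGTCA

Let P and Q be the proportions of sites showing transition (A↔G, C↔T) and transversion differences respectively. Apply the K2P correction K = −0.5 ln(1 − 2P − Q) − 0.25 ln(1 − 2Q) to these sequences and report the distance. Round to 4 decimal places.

0.5504

Mismatches occur at site 4 (T/C, transition), site 9 (T/C, transition), site 10 (C/T, transition), site 15 (G/C, transversion), site 19 (T/C, transition), site 20 (T/C, transition), site 22 (C/T, transition), site 24 (C/T, transition), site 25 (T/C, transition).
Of the 9 differences, 8 transitions and 1 transversion over 26 sites: P = 8/26 = 0.307692, Q = 1/26 = 0.038462.
d = −0.5·ln(0.346154) − 0.25·ln(0.923076) = −0.5·(-1.060872) − 0.25·(-0.080044) = 0.5504.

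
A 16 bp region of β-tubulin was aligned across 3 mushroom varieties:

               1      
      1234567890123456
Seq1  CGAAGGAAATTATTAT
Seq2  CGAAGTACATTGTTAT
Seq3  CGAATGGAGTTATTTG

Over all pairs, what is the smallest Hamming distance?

3

Pairwise Hamming distances:
  Seq1 vs Seq2: 3
  Seq1 vs Seq3: 5
  Seq2 vs Seq3: 8
The smallest is 3, between Seq1 and Seq2.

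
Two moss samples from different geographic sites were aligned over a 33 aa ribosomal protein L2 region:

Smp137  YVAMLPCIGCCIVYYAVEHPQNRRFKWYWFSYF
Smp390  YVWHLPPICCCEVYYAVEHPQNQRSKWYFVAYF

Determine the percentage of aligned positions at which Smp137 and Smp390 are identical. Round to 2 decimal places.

Mismatches occur at site 3 (A→W), site 4 (M→H), site 7 (C→P), site 9 (G→C), site 12 (I→E), site 23 (R→Q), site 25 (F→S), site 29 (W→F), site 30 (F→V), site 31 (S→A).
23 of the 33 sites match, so the percent identity is 23/33 × 100 = 69.70%.

69.70%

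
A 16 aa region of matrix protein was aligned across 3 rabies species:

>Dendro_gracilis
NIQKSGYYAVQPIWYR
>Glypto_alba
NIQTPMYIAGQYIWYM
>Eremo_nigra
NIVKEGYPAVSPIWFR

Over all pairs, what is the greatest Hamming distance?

Pairwise Hamming distances:
  Dendro_gracilis vs Glypto_alba: 7
  Dendro_gracilis vs Eremo_nigra: 5
  Glypto_alba vs Eremo_nigra: 10
The largest is 10, between Glypto_alba and Eremo_nigra.

10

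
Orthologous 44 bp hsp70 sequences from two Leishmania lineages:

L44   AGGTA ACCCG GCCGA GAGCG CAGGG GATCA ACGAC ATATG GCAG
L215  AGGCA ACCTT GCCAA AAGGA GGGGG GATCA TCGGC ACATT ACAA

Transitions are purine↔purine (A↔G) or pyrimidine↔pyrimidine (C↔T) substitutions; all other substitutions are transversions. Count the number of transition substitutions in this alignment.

10

Mismatches occur at site 4 (T↔C, transition), site 9 (C↔T, transition), site 10 (G↔T, transversion), site 14 (G↔A, transition), site 16 (G↔A, transition), site 19 (C↔G, transversion), site 20 (G↔A, transition), site 21 (C↔G, transversion), site 22 (A↔G, transition), site 31 (A↔T, transversion), site 34 (A↔G, transition), site 37 (T↔C, transition), site 40 (G↔T, transversion), site 41 (G↔A, transition), site 44 (G↔A, transition).
Of the 15 differences, 10 transitions and 5 transversions, so the answer is 10.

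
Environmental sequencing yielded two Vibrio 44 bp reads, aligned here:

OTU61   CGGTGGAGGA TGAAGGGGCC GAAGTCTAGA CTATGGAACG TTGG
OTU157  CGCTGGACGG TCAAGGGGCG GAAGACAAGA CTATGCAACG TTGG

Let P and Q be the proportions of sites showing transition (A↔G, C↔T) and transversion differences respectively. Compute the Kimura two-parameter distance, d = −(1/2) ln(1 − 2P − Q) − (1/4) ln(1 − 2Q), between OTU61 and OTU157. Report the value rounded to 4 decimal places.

Differing sites — 3:G/C (Tv); 8:G/C (Tv); 10:A/G (Ti); 12:G/C (Tv); 20:C/G (Tv); 25:T/A (Tv); 27:T/A (Tv); 36:G/C (Tv).
Of the 8 differences, 1 transition and 7 transversions over 44 sites: P = 1/44 = 0.022727, Q = 7/44 = 0.159091.
d = −0.5·ln(0.795455) − 0.25·ln(0.681818) = −0.5·(-0.228841) − 0.25·(-0.382993) = 0.2102.

0.2102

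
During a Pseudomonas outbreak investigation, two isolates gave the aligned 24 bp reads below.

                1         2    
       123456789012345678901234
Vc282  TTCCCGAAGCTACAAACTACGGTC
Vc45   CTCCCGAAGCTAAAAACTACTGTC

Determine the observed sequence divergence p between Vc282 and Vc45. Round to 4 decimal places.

0.1250

The sequences differ at positions 1 (T/C), 13 (C/A), 21 (G/T).
There are 3 differences over 24 sites, so p = 3/24 = 0.1250.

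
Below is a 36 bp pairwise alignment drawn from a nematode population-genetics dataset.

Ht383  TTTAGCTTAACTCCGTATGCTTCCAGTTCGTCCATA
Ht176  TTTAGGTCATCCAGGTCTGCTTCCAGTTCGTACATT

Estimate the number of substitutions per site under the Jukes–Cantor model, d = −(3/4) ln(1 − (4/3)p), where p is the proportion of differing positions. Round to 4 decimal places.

Mismatches occur at site 6 (C/G), site 8 (T/C), site 10 (A/T), site 12 (T/C), site 13 (C/A), site 14 (C/G), site 17 (A/C), site 32 (C/A), site 36 (A/T).
p = 9/36 = 0.250000.
d = −0.75 · ln(1 − (4/3)·0.250000) = −0.75 · ln(0.666667) = −0.75 · (-0.405465) = 0.3041.

0.3041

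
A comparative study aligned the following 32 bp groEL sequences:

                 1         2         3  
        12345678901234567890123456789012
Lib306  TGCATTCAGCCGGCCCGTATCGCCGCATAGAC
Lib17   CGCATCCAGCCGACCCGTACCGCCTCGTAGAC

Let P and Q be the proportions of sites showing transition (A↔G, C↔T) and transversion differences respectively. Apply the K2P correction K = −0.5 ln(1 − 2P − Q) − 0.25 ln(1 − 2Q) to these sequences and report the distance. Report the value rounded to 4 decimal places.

Differing sites — 1:T/C (Ti); 6:T/C (Ti); 13:G/A (Ti); 20:T/C (Ti); 25:G/T (Tv); 27:A/G (Ti).
Of the 6 differences, 5 transitions and 1 transversion over 32 sites: P = 5/32 = 0.156250, Q = 1/32 = 0.031250.
d = −0.5·ln(0.656250) − 0.25·ln(0.937500) = −0.5·(-0.421213) − 0.25·(-0.064539) = 0.2267.

0.2267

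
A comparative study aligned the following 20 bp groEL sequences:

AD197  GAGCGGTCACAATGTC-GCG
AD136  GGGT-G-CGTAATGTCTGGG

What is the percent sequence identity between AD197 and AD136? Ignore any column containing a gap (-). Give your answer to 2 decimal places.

Excluding the 3 gap columns leaves 17 comparable sites.
Mismatches occur at site 2 (A/G), site 4 (C/T), site 9 (A/G), site 10 (C/T), site 19 (C/G).
12 of the 17 comparable sites match, so the percent identity is 12/17 × 100 = 70.59%.

70.59%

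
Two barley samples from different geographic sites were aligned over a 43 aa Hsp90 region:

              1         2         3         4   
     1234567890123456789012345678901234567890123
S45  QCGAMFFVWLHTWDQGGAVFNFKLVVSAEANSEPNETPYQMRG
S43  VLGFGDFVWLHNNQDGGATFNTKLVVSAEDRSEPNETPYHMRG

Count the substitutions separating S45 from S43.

Differing sites — 1:Q/V; 2:C/L; 4:A/F; 5:M/G; 6:F/D; 12:T/N; 13:W/N; 14:D/Q; 15:Q/D; 19:V/T; 22:F/T; 30:A/D; 31:N/R; 40:Q/H.
That gives 14 mismatches out of 43 aligned sites, so the Hamming distance is 14.

14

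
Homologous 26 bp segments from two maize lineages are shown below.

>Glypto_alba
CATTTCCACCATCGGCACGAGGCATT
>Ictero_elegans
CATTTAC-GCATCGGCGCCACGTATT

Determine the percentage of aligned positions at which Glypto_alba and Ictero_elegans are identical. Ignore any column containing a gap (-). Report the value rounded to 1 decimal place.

Excluding the 1 gap column leaves 25 comparable sites.
Differing sites — 6:C/A; 9:C/G; 17:A/G; 19:G/C; 21:G/C; 23:C/T.
19 of the 25 comparable sites match, so the percent identity is 19/25 × 100 = 76.0%.

76.0%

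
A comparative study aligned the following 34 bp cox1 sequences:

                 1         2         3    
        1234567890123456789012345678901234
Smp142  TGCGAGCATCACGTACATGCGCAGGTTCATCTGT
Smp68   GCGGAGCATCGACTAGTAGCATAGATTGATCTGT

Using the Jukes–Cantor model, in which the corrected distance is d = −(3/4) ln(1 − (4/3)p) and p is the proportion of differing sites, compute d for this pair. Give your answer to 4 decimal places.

0.5347

Differing sites — 1:T/G; 2:G/C; 3:C/G; 11:A/G; 12:C/A; 13:G/C; 16:C/G; 17:A/T; 18:T/A; 21:G/A; 22:C/T; 25:G/A; 28:C/G.
p = 13/34 = 0.382353.
d = −0.75 · ln(1 − (4/3)·0.382353) = −0.75 · ln(0.490196) = −0.75 · (-0.712950) = 0.5347.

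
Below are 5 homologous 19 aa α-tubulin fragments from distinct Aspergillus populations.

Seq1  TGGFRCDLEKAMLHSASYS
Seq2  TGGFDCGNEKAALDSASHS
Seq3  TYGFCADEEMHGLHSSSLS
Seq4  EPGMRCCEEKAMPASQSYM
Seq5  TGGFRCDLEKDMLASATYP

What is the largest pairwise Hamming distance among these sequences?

14

Pairwise Hamming distances:
  Seq1 vs Seq2: 6
  Seq1 vs Seq3: 9
  Seq1 vs Seq4: 9
  Seq1 vs Seq5: 4
  Seq2 vs Seq3: 11
  Seq2 vs Seq4: 12
  Seq2 vs Seq5: 9
  Seq3 vs Seq4: 14
  Seq3 vs Seq5: 12
  Seq4 vs Seq5: 10
The largest is 14, between Seq3 and Seq4.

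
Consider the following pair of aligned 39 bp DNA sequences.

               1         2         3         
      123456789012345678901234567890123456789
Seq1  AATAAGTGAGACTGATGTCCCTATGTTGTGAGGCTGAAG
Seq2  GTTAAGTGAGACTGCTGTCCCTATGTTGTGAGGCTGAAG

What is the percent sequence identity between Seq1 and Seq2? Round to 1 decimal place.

92.3%

Mismatches occur at site 1 (A/G), site 2 (A/T), site 15 (A/C).
36 of the 39 sites match, so the percent identity is 36/39 × 100 = 92.3%.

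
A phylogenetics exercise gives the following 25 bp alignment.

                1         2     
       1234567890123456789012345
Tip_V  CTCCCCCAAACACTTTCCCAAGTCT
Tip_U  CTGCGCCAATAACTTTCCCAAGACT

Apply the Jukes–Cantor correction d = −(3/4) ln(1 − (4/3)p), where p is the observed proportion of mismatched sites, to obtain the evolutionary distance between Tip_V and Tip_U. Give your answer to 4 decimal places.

0.2326

Mismatches occur at site 3 (C/G), site 5 (C/G), site 10 (A/T), site 11 (C/A), site 23 (T/A).
p = 5/25 = 0.200000.
d = −0.75 · ln(1 − (4/3)·0.200000) = −0.75 · ln(0.733333) = −0.75 · (-0.310155) = 0.2326.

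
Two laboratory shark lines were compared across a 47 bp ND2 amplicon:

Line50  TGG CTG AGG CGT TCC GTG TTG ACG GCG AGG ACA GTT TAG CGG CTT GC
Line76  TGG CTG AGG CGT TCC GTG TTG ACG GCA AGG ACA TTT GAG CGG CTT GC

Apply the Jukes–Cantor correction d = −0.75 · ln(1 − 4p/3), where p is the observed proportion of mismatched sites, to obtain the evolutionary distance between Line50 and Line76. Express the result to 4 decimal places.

The sequences differ at positions 27 (G/A), 34 (G/T), 37 (T/G).
p = 3/47 = 0.063830.
d = −0.75 · ln(1 − (4/3)·0.063830) = −0.75 · ln(0.914893) = −0.75 · (-0.088948) = 0.0667.

0.0667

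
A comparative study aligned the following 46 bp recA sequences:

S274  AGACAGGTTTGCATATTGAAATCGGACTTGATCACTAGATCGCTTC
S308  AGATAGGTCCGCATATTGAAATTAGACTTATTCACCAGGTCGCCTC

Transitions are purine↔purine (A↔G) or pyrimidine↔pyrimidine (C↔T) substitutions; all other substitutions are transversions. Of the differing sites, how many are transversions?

The sequences differ at positions 4 (C/T, transition), 9 (T/C, transition), 10 (T/C, transition), 23 (C/T, transition), 24 (G/A, transition), 30 (G/A, transition), 31 (A/T, transversion), 36 (T/C, transition), 39 (A/G, transition), 44 (T/C, transition).
Of the 10 differences, 9 transitions and 1 transversion, so the answer is 1.

1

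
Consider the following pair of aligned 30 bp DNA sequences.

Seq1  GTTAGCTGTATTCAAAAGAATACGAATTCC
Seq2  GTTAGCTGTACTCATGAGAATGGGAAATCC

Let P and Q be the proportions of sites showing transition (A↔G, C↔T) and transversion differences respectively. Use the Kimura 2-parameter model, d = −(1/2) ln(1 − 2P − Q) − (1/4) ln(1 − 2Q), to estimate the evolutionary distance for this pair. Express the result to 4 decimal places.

Mismatches occur at site 11 (T↔C, transition), site 15 (A↔T, transversion), site 16 (A↔G, transition), site 22 (A↔G, transition), site 23 (C↔G, transversion), site 27 (T↔A, transversion).
Of the 6 differences, 3 transitions and 3 transversions over 30 sites: P = 3/30 = 0.100000, Q = 3/30 = 0.100000.
d = −0.5·ln(0.700000) − 0.25·ln(0.800000) = −0.5·(-0.356675) − 0.25·(-0.223144) = 0.2341.

0.2341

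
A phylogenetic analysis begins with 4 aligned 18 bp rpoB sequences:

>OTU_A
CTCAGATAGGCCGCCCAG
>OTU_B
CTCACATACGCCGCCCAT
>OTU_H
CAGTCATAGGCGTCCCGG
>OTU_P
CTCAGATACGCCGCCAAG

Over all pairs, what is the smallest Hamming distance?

2

Pairwise Hamming distances:
  OTU_A vs OTU_B: 3
  OTU_A vs OTU_H: 7
  OTU_A vs OTU_P: 2
  OTU_B vs OTU_H: 8
  OTU_B vs OTU_P: 3
  OTU_H vs OTU_P: 9
The smallest is 2, between OTU_A and OTU_P.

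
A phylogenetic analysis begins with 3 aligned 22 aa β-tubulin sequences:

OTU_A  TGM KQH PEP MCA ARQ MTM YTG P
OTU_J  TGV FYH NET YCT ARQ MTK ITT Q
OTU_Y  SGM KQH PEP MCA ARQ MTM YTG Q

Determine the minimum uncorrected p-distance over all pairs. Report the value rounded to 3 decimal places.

Pairwise Hamming distances:
  OTU_A vs OTU_J: 11
  OTU_A vs OTU_Y: 2
  OTU_J vs OTU_Y: 11
The smallest is 2 mismatches, between OTU_A and OTU_Y; p = 2/22 = 0.091.

0.091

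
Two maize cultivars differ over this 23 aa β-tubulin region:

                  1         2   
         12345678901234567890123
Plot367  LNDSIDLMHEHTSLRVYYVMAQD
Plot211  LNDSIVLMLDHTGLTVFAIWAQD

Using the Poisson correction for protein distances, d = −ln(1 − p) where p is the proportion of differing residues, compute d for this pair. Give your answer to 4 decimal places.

0.4964

Differing sites — 6:D/V; 9:H/L; 10:E/D; 13:S/G; 15:R/T; 17:Y/F; 18:Y/A; 19:V/I; 20:M/W.
p = 9/23 = 0.391304.
d = −ln(1 − 0.391304) = −ln(0.608696) = 0.4964.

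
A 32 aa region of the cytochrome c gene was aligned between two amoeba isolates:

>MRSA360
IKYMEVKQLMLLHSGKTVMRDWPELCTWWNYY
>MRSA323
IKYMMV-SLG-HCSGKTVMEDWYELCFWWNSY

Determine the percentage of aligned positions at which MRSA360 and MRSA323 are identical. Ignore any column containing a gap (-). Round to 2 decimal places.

70.00%

Excluding the 2 gap columns leaves 30 comparable sites.
Differing sites — 5:E/M; 8:Q/S; 10:M/G; 12:L/H; 13:H/C; 20:R/E; 23:P/Y; 27:T/F; 31:Y/S.
21 of the 30 comparable sites match, so the percent identity is 21/30 × 100 = 70.00%.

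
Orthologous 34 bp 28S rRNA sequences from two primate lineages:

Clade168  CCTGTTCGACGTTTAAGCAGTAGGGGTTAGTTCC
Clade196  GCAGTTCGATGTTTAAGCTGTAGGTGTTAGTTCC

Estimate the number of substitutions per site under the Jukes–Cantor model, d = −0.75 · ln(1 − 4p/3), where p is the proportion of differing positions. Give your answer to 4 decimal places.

0.1637

Mismatches occur at site 1 (C/G), site 3 (T/A), site 10 (C/T), site 19 (A/T), site 25 (G/T).
p = 5/34 = 0.147059.
d = −0.75 · ln(1 − (4/3)·0.147059) = −0.75 · ln(0.803921) = −0.75 · (-0.218254) = 0.1637.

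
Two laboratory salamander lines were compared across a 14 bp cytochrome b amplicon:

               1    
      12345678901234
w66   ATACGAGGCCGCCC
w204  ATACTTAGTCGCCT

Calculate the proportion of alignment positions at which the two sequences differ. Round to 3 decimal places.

0.357

Mismatches occur at site 5 (G→T), site 6 (A→T), site 7 (G→A), site 9 (C→T), site 14 (C→T).
There are 5 differences over 14 sites, so p = 5/14 = 0.357.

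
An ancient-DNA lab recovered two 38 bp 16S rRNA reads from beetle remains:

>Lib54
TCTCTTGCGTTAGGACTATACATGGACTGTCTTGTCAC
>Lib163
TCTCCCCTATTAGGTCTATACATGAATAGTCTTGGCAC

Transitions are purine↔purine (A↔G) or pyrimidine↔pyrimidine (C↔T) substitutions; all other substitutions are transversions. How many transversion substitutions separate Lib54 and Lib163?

4

Mismatches occur at site 5 (T→C, transition), site 6 (T→C, transition), site 7 (G→C, transversion), site 8 (C→T, transition), site 9 (G→A, transition), site 15 (A→T, transversion), site 25 (G→A, transition), site 27 (C→T, transition), site 28 (T→A, transversion), site 35 (T→G, transversion).
Of the 10 differences, 6 transitions and 4 transversions, so the answer is 4.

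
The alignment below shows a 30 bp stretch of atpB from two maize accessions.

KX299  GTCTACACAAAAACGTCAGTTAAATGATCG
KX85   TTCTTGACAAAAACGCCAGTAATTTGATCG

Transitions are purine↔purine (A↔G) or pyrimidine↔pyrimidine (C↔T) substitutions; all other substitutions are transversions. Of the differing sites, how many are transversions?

6

Mismatches occur at site 1 (G↔T, transversion), site 5 (A↔T, transversion), site 6 (C↔G, transversion), site 16 (T↔C, transition), site 21 (T↔A, transversion), site 23 (A↔T, transversion), site 24 (A↔T, transversion).
Of the 7 differences, 1 transition and 6 transversions, so the answer is 6.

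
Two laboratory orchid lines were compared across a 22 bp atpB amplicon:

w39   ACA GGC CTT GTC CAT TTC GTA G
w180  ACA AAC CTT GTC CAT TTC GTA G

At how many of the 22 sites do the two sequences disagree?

The sequences differ at positions 4 (G/A), 5 (G/A).
That gives 2 mismatches out of 22 aligned sites, so the Hamming distance is 2.

2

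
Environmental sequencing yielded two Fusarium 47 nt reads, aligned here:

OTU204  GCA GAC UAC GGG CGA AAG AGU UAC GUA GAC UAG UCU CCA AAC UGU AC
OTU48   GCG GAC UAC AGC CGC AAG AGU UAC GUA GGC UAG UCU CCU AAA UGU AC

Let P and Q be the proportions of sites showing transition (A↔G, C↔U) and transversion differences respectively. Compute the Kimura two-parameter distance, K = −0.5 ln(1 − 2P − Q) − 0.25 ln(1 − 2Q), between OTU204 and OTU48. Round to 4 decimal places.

0.1663

Mismatches occur at site 3 (A↔G, transition), site 10 (G↔A, transition), site 12 (G↔C, transversion), site 15 (A↔C, transversion), site 29 (A↔G, transition), site 39 (A↔U, transversion), site 42 (C↔A, transversion).
Of the 7 differences, 3 transitions and 4 transversions over 47 sites: P = 3/47 = 0.063830, Q = 4/47 = 0.085106.
d = −0.5·ln(0.787234) − 0.25·ln(0.829788) = −0.5·(-0.239230) − 0.25·(-0.186585) = 0.1663.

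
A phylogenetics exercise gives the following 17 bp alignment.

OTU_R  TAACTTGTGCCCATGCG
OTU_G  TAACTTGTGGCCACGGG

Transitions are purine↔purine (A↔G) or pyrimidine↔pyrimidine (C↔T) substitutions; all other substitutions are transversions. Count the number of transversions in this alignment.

2

Mismatches occur at site 10 (C→G, transversion), site 14 (T→C, transition), site 16 (C→G, transversion).
Of the 3 differences, 1 transition and 2 transversions, so the answer is 2.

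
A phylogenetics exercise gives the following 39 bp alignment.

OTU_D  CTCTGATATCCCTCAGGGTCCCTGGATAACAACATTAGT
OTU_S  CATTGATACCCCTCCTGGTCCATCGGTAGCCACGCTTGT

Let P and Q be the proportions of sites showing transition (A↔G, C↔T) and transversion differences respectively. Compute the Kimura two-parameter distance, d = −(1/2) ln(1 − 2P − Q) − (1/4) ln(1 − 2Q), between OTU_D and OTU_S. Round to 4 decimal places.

The sequences differ at positions 2 (T/A, transversion), 3 (C/T, transition), 9 (T/C, transition), 15 (A/C, transversion), 16 (G/T, transversion), 22 (C/A, transversion), 24 (G/C, transversion), 26 (A/G, transition), 29 (A/G, transition), 31 (A/C, transversion), 34 (A/G, transition), 35 (T/C, transition), 37 (A/T, transversion).
Of the 13 differences, 6 transitions and 7 transversions over 39 sites: P = 6/39 = 0.153846, Q = 7/39 = 0.179487.
d = −0.5·ln(0.512821) − 0.25·ln(0.641026) = −0.5·(-0.667828) − 0.25·(-0.444685) = 0.4451.

0.4451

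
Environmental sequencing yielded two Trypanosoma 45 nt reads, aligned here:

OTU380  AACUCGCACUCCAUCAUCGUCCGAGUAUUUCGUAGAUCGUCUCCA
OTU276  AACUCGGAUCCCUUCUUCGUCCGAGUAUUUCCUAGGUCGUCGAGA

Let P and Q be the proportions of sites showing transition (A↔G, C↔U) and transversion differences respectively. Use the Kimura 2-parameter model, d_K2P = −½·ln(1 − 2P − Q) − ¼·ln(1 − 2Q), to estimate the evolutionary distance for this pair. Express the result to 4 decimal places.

Mismatches occur at site 7 (C/G, transversion), site 9 (C/U, transition), site 10 (U/C, transition), site 13 (A/U, transversion), site 16 (A/U, transversion), site 32 (G/C, transversion), site 36 (A/G, transition), site 42 (U/G, transversion), site 43 (C/A, transversion), site 44 (C/G, transversion).
Of the 10 differences, 3 transitions and 7 transversions over 45 sites: P = 3/45 = 0.066667, Q = 7/45 = 0.155556.
d = −0.5·ln(0.711110) − 0.25·ln(0.688888) = −0.5·(-0.340928) − 0.25·(-0.372677) = 0.2636.

0.2636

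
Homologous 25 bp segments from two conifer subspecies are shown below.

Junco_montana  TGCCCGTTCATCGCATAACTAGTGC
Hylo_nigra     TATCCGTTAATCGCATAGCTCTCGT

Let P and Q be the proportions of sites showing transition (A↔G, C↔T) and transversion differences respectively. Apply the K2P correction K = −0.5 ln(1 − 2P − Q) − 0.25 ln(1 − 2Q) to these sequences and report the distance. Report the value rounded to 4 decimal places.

0.4356

The sequences differ at positions 2 (G/A, transition), 3 (C/T, transition), 9 (C/A, transversion), 18 (A/G, transition), 21 (A/C, transversion), 22 (G/T, transversion), 23 (T/C, transition), 25 (C/T, transition).
Of the 8 differences, 5 transitions and 3 transversions over 25 sites: P = 5/25 = 0.200000, Q = 3/25 = 0.120000.
d = −0.5·ln(0.480000) − 0.25·ln(0.760000) = −0.5·(-0.733969) − 0.25·(-0.274437) = 0.4356.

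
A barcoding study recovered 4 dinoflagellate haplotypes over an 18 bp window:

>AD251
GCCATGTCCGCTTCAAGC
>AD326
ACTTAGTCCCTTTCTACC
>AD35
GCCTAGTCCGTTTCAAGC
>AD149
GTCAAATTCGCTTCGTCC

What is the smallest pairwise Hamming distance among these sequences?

3

Pairwise Hamming distances:
  AD251 vs AD326: 8
  AD251 vs AD35: 3
  AD251 vs AD149: 7
  AD326 vs AD35: 5
  AD326 vs AD149: 10
  AD35 vs AD149: 8
The smallest is 3, between AD251 and AD35.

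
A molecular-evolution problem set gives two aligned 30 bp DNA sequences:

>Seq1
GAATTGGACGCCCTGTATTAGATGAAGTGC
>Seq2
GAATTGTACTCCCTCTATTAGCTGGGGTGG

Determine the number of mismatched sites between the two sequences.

7

Mismatches occur at site 7 (G↔T), site 10 (G↔T), site 15 (G↔C), site 22 (A↔C), site 25 (A↔G), site 26 (A↔G), site 30 (C↔G).
That gives 7 mismatches out of 30 aligned sites, so the Hamming distance is 7.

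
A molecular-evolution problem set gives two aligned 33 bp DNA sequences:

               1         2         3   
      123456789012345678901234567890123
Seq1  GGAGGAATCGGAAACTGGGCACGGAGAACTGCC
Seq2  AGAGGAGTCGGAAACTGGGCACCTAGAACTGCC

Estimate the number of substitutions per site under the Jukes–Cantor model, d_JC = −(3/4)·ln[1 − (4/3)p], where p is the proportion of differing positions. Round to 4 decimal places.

0.1322

Mismatches occur at site 1 (G/A), site 7 (A/G), site 23 (G/C), site 24 (G/T).
p = 4/33 = 0.121212.
d = −0.75 · ln(1 − (4/3)·0.121212) = −0.75 · ln(0.838384) = −0.75 · (-0.176279) = 0.1322.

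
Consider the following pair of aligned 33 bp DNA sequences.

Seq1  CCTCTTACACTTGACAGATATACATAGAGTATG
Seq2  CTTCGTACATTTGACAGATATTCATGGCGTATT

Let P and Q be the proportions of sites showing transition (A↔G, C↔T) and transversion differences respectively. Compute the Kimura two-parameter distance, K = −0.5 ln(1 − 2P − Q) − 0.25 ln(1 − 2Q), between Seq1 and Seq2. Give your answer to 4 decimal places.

The sequences differ at positions 2 (C/T, transition), 5 (T/G, transversion), 10 (C/T, transition), 22 (A/T, transversion), 26 (A/G, transition), 28 (A/C, transversion), 33 (G/T, transversion).
Of the 7 differences, 3 transitions and 4 transversions over 33 sites: P = 3/33 = 0.090909, Q = 4/33 = 0.121212.
d = −0.5·ln(0.696970) − 0.25·ln(0.757576) = −0.5·(-0.361013) − 0.25·(-0.277631) = 0.2499.

0.2499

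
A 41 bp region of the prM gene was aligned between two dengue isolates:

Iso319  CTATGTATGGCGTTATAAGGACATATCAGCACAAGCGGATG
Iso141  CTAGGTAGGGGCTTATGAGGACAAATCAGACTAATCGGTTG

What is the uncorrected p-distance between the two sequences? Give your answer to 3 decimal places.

0.268

Mismatches occur at site 4 (T→G), site 8 (T→G), site 11 (C→G), site 12 (G→C), site 17 (A→G), site 24 (T→A), site 30 (C→A), site 31 (A→C), site 32 (C→T), site 35 (G→T), site 39 (A→T).
There are 11 differences over 41 sites, so p = 11/41 = 0.268.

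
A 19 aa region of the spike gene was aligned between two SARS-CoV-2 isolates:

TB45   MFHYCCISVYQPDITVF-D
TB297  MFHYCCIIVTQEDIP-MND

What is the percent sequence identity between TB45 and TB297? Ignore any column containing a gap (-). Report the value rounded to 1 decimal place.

Excluding the 2 gap columns leaves 17 comparable sites.
The sequences differ at positions 8 (S/I), 10 (Y/T), 12 (P/E), 15 (T/P), 17 (F/M).
12 of the 17 comparable sites match, so the percent identity is 12/17 × 100 = 70.6%.

70.6%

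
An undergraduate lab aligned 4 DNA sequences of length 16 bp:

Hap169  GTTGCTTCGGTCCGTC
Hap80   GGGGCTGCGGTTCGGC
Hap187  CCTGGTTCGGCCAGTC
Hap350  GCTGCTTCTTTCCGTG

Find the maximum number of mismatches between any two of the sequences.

Pairwise Hamming distances:
  Hap169 vs Hap80: 5
  Hap169 vs Hap187: 5
  Hap169 vs Hap350: 4
  Hap80 vs Hap187: 9
  Hap80 vs Hap350: 8
  Hap187 vs Hap350: 7
The largest is 9, between Hap80 and Hap187.

9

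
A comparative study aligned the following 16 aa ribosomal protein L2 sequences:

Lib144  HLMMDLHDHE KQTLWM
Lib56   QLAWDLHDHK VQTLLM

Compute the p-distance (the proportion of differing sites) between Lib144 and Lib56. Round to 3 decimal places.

Mismatches occur at site 1 (H↔Q), site 3 (M↔A), site 4 (M↔W), site 10 (E↔K), site 11 (K↔V), site 15 (W↔L).
There are 6 differences over 16 sites, so p = 6/16 = 0.375.

0.375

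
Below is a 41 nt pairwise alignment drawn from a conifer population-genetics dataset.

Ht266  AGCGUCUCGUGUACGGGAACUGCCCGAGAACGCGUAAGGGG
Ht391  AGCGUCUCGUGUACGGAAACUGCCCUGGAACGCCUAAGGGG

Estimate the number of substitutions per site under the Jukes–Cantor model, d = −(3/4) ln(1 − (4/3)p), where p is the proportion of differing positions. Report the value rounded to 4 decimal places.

0.1045

Differing sites — 17:G/A; 26:G/U; 27:A/G; 34:G/C.
p = 4/41 = 0.097561.
d = −0.75 · ln(1 − (4/3)·0.097561) = −0.75 · ln(0.869919) = −0.75 · (-0.139355) = 0.1045.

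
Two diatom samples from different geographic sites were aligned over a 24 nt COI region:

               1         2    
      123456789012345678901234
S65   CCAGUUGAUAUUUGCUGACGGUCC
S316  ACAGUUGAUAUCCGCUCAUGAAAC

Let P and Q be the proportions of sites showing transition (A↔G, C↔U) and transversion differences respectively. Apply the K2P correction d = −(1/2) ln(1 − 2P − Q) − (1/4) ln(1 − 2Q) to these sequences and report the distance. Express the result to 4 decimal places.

0.4479

Differing sites — 1:C/A (Tv); 12:U/C (Ti); 13:U/C (Ti); 17:G/C (Tv); 19:C/U (Ti); 21:G/A (Ti); 22:U/A (Tv); 23:C/A (Tv).
Of the 8 differences, 4 transitions and 4 transversions over 24 sites: P = 4/24 = 0.166667, Q = 4/24 = 0.166667.
d = −0.5·ln(0.499999) − 0.25·ln(0.666666) = −0.5·(-0.693149) − 0.25·(-0.405466) = 0.4479.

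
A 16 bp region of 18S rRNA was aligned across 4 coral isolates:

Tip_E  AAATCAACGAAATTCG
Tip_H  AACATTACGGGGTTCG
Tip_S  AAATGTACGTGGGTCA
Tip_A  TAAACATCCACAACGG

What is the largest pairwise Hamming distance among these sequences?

Pairwise Hamming distances:
  Tip_E vs Tip_H: 7
  Tip_E vs Tip_S: 7
  Tip_E vs Tip_A: 8
  Tip_H vs Tip_S: 6
  Tip_H vs Tip_A: 12
  Tip_S vs Tip_A: 13
The largest is 13, between Tip_S and Tip_A.

13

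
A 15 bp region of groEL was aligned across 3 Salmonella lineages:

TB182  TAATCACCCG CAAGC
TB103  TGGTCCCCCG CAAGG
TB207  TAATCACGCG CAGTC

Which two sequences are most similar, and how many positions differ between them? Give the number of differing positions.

Pairwise Hamming distances:
  TB182 vs TB103: 4
  TB182 vs TB207: 3
  TB103 vs TB207: 7
The smallest is 3, between TB182 and TB207.

3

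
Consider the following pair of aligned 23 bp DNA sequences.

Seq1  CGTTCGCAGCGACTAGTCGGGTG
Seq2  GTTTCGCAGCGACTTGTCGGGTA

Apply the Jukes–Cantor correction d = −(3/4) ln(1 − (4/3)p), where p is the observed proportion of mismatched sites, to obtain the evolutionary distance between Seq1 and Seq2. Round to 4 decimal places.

0.1979

Differing sites — 1:C/G; 2:G/T; 15:A/T; 23:G/A.
p = 4/23 = 0.173913.
d = −0.75 · ln(1 − (4/3)·0.173913) = −0.75 · ln(0.768116) = −0.75 · (-0.263815) = 0.1979.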